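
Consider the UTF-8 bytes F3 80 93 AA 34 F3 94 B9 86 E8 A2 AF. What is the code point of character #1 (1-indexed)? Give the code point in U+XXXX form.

U+C04EA

Offset 0: leading byte 0xF3 = 11110011 → 4-byte char #1 = F3 80 93 AA.
Leading byte 0xF3 = 11110011 matches 11110xxx → 4-byte sequence.
Byte 1: 0xF3 = 11110011, payload 011 (3 bits).
Byte 2: 0x80 = 10000000 (10xxxxxx ✓), payload 000000.
Byte 3: 0x93 = 10010011 (10xxxxxx ✓), payload 010011.
Byte 4: 0xAA = 10101010 (10xxxxxx ✓), payload 101010.
Concatenate: 011000000010011101010 = 0xC04EA (21 bits → U+C04EA).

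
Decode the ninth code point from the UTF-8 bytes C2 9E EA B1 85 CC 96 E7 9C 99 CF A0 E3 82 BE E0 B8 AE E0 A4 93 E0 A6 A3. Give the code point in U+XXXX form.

U+09A3

Offset 0: leading byte 0xC2 = 11000010 → 2-byte char #1 = C2 9E.
Offset 2: leading byte 0xEA = 11101010 → 3-byte char #2 = EA B1 85.
Offset 5: leading byte 0xCC = 11001100 → 2-byte char #3 = CC 96.
Offset 7: leading byte 0xE7 = 11100111 → 3-byte char #4 = E7 9C 99.
Offset 10: leading byte 0xCF = 11001111 → 2-byte char #5 = CF A0.
Offset 12: leading byte 0xE3 = 11100011 → 3-byte char #6 = E3 82 BE.
Offset 15: leading byte 0xE0 = 11100000 → 3-byte char #7 = E0 B8 AE.
Offset 18: leading byte 0xE0 = 11100000 → 3-byte char #8 = E0 A4 93.
Offset 21: leading byte 0xE0 = 11100000 → 3-byte char #9 = E0 A6 A3.
Leading byte 0xE0 = 11100000 matches 1110xxxx → 3-byte sequence.
Byte 1: 0xE0 = 11100000, payload 0000 (4 bits).
Byte 2: 0xA6 = 10100110 (10xxxxxx ✓), payload 100110.
Byte 3: 0xA3 = 10100011 (10xxxxxx ✓), payload 100011.
Concatenate: 0000100110100011 = 0x9A3 (16 bits → U+09A3).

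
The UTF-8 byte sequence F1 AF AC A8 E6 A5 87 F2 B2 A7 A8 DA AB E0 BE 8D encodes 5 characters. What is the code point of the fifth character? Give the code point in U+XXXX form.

U+0F8D

Offset 0: leading byte 0xF1 = 11110001 → 4-byte char #1 = F1 AF AC A8.
Offset 4: leading byte 0xE6 = 11100110 → 3-byte char #2 = E6 A5 87.
Offset 7: leading byte 0xF2 = 11110010 → 4-byte char #3 = F2 B2 A7 A8.
Offset 11: leading byte 0xDA = 11011010 → 2-byte char #4 = DA AB.
Offset 13: leading byte 0xE0 = 11100000 → 3-byte char #5 = E0 BE 8D.
Leading byte 0xE0 = 11100000 matches 1110xxxx → 3-byte sequence.
Byte 1: 0xE0 = 11100000, payload 0000 (4 bits).
Byte 2: 0xBE = 10111110 (10xxxxxx ✓), payload 111110.
Byte 3: 0x8D = 10001101 (10xxxxxx ✓), payload 001101.
Concatenate: 0000111110001101 = 0xF8D (16 bits → U+0F8D).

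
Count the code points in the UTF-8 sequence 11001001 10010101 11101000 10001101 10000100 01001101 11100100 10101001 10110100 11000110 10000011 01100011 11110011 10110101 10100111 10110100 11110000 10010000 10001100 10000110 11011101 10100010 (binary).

9

Byte at offset 0: 0xC9 = 11001001 → 2-byte char (#1). Advance 2.
Byte at offset 2: 0xE8 = 11101000 → 3-byte char (#2). Advance 3.
Byte at offset 5: 0x4D = 01001101 → 1-byte char (#3). Advance 1.
Byte at offset 6: 0xE4 = 11100100 → 3-byte char (#4). Advance 3.
Byte at offset 9: 0xC6 = 11000110 → 2-byte char (#5). Advance 2.
Byte at offset 11: 0x63 = 01100011 → 1-byte char (#6). Advance 1.
Byte at offset 12: 0xF3 = 11110011 → 4-byte char (#7). Advance 4.
Byte at offset 16: 0xF0 = 11110000 → 4-byte char (#8). Advance 4.
Byte at offset 20: 0xDD = 11011101 → 2-byte char (#9). Advance 2.
Reached end at offset 22 after 9 code points.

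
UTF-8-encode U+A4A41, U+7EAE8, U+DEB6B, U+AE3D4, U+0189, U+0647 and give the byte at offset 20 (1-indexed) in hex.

0x87

1-indexed offset 20 is 0-indexed offset 19.
U+A4A41 → 4-byte form F2 A4 A9 81 at offsets 0–3.
U+7EAE8 → 4-byte form F1 BE AB A8 at offsets 4–7.
U+DEB6B → 4-byte form F3 9E AD AB at offsets 8–11.
U+AE3D4 → 4-byte form F2 AE 8F 94 at offsets 12–15.
U+0189 → 2-byte form C6 89 at offsets 16–17.
U+0647 → 2-byte form D9 87 at offsets 18–19.
Offset 19 falls in char 6's range; it's byte 2 of D9 87 = 0x87.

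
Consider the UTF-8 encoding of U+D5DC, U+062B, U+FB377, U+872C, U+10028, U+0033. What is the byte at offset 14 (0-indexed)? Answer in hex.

U+D5DC → 3-byte form ED 97 9C at offsets 0–2.
U+062B → 2-byte form D8 AB at offsets 3–4.
U+FB377 → 4-byte form F3 BB 8D B7 at offsets 5–8.
U+872C → 3-byte form E8 9C AC at offsets 9–11.
U+10028 → 4-byte form F0 90 80 A8 at offsets 12–15.
Offset 14 falls in char 5's range; it's byte 3 of F0 90 80 A8 = 0x80.

0x80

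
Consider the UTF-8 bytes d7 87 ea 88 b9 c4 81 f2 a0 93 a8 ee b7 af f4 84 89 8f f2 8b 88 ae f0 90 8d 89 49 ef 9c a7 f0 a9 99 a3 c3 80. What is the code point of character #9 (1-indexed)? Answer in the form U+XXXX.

Offset 0: leading byte 0xD7 = 11010111 → 2-byte char #1 = D7 87.
Offset 2: leading byte 0xEA = 11101010 → 3-byte char #2 = EA 88 B9.
Offset 5: leading byte 0xC4 = 11000100 → 2-byte char #3 = C4 81.
Offset 7: leading byte 0xF2 = 11110010 → 4-byte char #4 = F2 A0 93 A8.
Offset 11: leading byte 0xEE = 11101110 → 3-byte char #5 = EE B7 AF.
Offset 14: leading byte 0xF4 = 11110100 → 4-byte char #6 = F4 84 89 8F.
Offset 18: leading byte 0xF2 = 11110010 → 4-byte char #7 = F2 8B 88 AE.
Offset 22: leading byte 0xF0 = 11110000 → 4-byte char #8 = F0 90 8D 89.
Offset 26: leading byte 0x49 = 01001001 → 1-byte char #9 = 49.
Leading byte 0x49 = 01001001 matches 0xxxxxxx → 1-byte sequence.
Byte 1: 0x49 = 01001001, payload 1001001 (7 bits).
Concatenate: 1001001 = 0x49 (7 bits → U+0049).

U+0049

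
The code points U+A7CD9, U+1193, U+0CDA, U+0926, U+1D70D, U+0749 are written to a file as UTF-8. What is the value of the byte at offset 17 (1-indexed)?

1-indexed offset 17 is 0-indexed offset 16.
U+A7CD9 → 4-byte form F2 A7 B3 99 at offsets 0–3.
U+1193 → 3-byte form E1 86 93 at offsets 4–6.
U+0CDA → 3-byte form E0 B3 9A at offsets 7–9.
U+0926 → 3-byte form E0 A4 A6 at offsets 10–12.
U+1D70D → 4-byte form F0 9D 9C 8D at offsets 13–16.
Offset 16 falls in char 5's range; it's byte 4 of F0 9D 9C 8D = 0x8D.

0x8D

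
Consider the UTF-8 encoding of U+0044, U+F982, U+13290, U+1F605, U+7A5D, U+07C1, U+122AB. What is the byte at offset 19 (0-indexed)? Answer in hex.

0x8A

U+0044 → 1-byte form 44 at offsets 0–0.
U+F982 → 3-byte form EF A6 82 at offsets 1–3.
U+13290 → 4-byte form F0 93 8A 90 at offsets 4–7.
U+1F605 → 4-byte form F0 9F 98 85 at offsets 8–11.
U+7A5D → 3-byte form E7 A9 9D at offsets 12–14.
U+07C1 → 2-byte form DF 81 at offsets 15–16.
U+122AB → 4-byte form F0 92 8A AB at offsets 17–20.
Offset 19 falls in char 7's range; it's byte 3 of F0 92 8A AB = 0x8A.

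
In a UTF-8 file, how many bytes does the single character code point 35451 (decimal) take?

U+8A7B = 0x8A7B. UTF-8 uses 1 byte below 0x80, 2 below 0x800, 3 below 0x10000, 4 up to 0x10FFFF. 0x8A7B is in U+0800–U+FFFF → 3 bytes.

3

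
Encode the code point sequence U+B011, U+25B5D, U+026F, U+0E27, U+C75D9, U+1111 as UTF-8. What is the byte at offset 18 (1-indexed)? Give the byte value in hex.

0x84

1-indexed offset 18 is 0-indexed offset 17.
U+B011 → 3-byte form EB 80 91 at offsets 0–2.
U+25B5D → 4-byte form F0 A5 AD 9D at offsets 3–6.
U+026F → 2-byte form C9 AF at offsets 7–8.
U+0E27 → 3-byte form E0 B8 A7 at offsets 9–11.
U+C75D9 → 4-byte form F3 87 97 99 at offsets 12–15.
U+1111 → 3-byte form E1 84 91 at offsets 16–18.
Offset 17 falls in char 6's range; it's byte 2 of E1 84 91 = 0x84.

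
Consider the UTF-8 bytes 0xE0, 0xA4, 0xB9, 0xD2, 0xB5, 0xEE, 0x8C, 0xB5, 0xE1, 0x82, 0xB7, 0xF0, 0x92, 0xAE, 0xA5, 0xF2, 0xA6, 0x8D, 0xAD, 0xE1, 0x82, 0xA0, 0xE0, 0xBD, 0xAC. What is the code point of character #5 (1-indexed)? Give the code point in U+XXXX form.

U+12BA5

Offset 0: leading byte 0xE0 = 11100000 → 3-byte char #1 = E0 A4 B9.
Offset 3: leading byte 0xD2 = 11010010 → 2-byte char #2 = D2 B5.
Offset 5: leading byte 0xEE = 11101110 → 3-byte char #3 = EE 8C B5.
Offset 8: leading byte 0xE1 = 11100001 → 3-byte char #4 = E1 82 B7.
Offset 11: leading byte 0xF0 = 11110000 → 4-byte char #5 = F0 92 AE A5.
Leading byte 0xF0 = 11110000 matches 11110xxx → 4-byte sequence.
Byte 1: 0xF0 = 11110000, payload 000 (3 bits).
Byte 2: 0x92 = 10010010 (10xxxxxx ✓), payload 010010.
Byte 3: 0xAE = 10101110 (10xxxxxx ✓), payload 101110.
Byte 4: 0xA5 = 10100101 (10xxxxxx ✓), payload 100101.
Concatenate: 000010010101110100101 = 0x12BA5 (21 bits → U+12BA5).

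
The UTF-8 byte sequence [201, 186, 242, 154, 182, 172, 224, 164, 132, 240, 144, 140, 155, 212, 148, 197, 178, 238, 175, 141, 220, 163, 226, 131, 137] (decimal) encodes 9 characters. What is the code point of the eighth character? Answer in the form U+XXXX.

Offset 0: leading byte 0xC9 = 11001001 → 2-byte char #1 = C9 BA.
Offset 2: leading byte 0xF2 = 11110010 → 4-byte char #2 = F2 9A B6 AC.
Offset 6: leading byte 0xE0 = 11100000 → 3-byte char #3 = E0 A4 84.
Offset 9: leading byte 0xF0 = 11110000 → 4-byte char #4 = F0 90 8C 9B.
Offset 13: leading byte 0xD4 = 11010100 → 2-byte char #5 = D4 94.
Offset 15: leading byte 0xC5 = 11000101 → 2-byte char #6 = C5 B2.
Offset 17: leading byte 0xEE = 11101110 → 3-byte char #7 = EE AF 8D.
Offset 20: leading byte 0xDC = 11011100 → 2-byte char #8 = DC A3.
Leading byte 0xDC = 11011100 matches 110xxxxx → 2-byte sequence.
Byte 1: 0xDC = 11011100, payload 11100 (5 bits).
Byte 2: 0xA3 = 10100011 (10xxxxxx ✓), payload 100011.
Concatenate: 11100100011 = 0x723 (11 bits → U+0723).

U+0723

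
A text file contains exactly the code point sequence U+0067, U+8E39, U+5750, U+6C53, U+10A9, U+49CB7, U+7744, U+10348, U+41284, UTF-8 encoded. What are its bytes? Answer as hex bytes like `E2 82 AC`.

U+0067: 1-byte form → 67.
U+8E39: 3-byte form → E8 B8 B9.
U+5750: 3-byte form → E5 9D 90.
U+6C53: 3-byte form → E6 B1 93.
U+10A9: 3-byte form → E1 82 A9.
U+49CB7: 4-byte form → F1 89 B2 B7.
U+7744: 3-byte form → E7 9D 84.
U+10348: 4-byte form → F0 90 8D 88.
U+41284: 4-byte form → F1 81 8A 84.
Concatenated (28 bytes): 67 E8 B8 B9 E5 9D 90 E6 B1 93 E1 82 A9 F1 89 B2 B7 E7 9D 84 F0 90 8D 88 F1 81 8A 84.

67 E8 B8 B9 E5 9D 90 E6 B1 93 E1 82 A9 F1 89 B2 B7 E7 9D 84 F0 90 8D 88 F1 81 8A 84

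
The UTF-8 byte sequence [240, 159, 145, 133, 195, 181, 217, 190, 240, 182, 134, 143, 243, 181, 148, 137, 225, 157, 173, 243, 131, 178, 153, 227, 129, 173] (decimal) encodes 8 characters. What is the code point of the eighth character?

Offset 0: leading byte 0xF0 = 11110000 → 4-byte char #1 = F0 9F 91 85.
Offset 4: leading byte 0xC3 = 11000011 → 2-byte char #2 = C3 B5.
Offset 6: leading byte 0xD9 = 11011001 → 2-byte char #3 = D9 BE.
Offset 8: leading byte 0xF0 = 11110000 → 4-byte char #4 = F0 B6 86 8F.
Offset 12: leading byte 0xF3 = 11110011 → 4-byte char #5 = F3 B5 94 89.
Offset 16: leading byte 0xE1 = 11100001 → 3-byte char #6 = E1 9D AD.
Offset 19: leading byte 0xF3 = 11110011 → 4-byte char #7 = F3 83 B2 99.
Offset 23: leading byte 0xE3 = 11100011 → 3-byte char #8 = E3 81 AD.
Leading byte 0xE3 = 11100011 matches 1110xxxx → 3-byte sequence.
Byte 1: 0xE3 = 11100011, payload 0011 (4 bits).
Byte 2: 0x81 = 10000001 (10xxxxxx ✓), payload 000001.
Byte 3: 0xAD = 10101101 (10xxxxxx ✓), payload 101101.
Concatenate: 0011000001101101 = 0x306D (16 bits → U+306D).

U+306D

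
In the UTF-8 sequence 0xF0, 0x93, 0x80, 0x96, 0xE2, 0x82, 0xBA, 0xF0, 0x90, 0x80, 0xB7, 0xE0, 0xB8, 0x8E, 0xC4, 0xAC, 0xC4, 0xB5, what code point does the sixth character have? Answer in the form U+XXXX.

U+0135

Offset 0: leading byte 0xF0 = 11110000 → 4-byte char #1 = F0 93 80 96.
Offset 4: leading byte 0xE2 = 11100010 → 3-byte char #2 = E2 82 BA.
Offset 7: leading byte 0xF0 = 11110000 → 4-byte char #3 = F0 90 80 B7.
Offset 11: leading byte 0xE0 = 11100000 → 3-byte char #4 = E0 B8 8E.
Offset 14: leading byte 0xC4 = 11000100 → 2-byte char #5 = C4 AC.
Offset 16: leading byte 0xC4 = 11000100 → 2-byte char #6 = C4 B5.
Leading byte 0xC4 = 11000100 matches 110xxxxx → 2-byte sequence.
Byte 1: 0xC4 = 11000100, payload 00100 (5 bits).
Byte 2: 0xB5 = 10110101 (10xxxxxx ✓), payload 110101.
Concatenate: 00100110101 = 0x135 (11 bits → U+0135).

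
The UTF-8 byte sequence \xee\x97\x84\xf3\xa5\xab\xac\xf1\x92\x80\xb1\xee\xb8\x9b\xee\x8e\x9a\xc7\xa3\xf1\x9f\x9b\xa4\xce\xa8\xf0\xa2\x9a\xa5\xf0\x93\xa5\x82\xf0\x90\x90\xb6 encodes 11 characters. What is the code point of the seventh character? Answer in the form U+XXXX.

U+5F6E4

Offset 0: leading byte 0xEE = 11101110 → 3-byte char #1 = EE 97 84.
Offset 3: leading byte 0xF3 = 11110011 → 4-byte char #2 = F3 A5 AB AC.
Offset 7: leading byte 0xF1 = 11110001 → 4-byte char #3 = F1 92 80 B1.
Offset 11: leading byte 0xEE = 11101110 → 3-byte char #4 = EE B8 9B.
Offset 14: leading byte 0xEE = 11101110 → 3-byte char #5 = EE 8E 9A.
Offset 17: leading byte 0xC7 = 11000111 → 2-byte char #6 = C7 A3.
Offset 19: leading byte 0xF1 = 11110001 → 4-byte char #7 = F1 9F 9B A4.
Leading byte 0xF1 = 11110001 matches 11110xxx → 4-byte sequence.
Byte 1: 0xF1 = 11110001, payload 001 (3 bits).
Byte 2: 0x9F = 10011111 (10xxxxxx ✓), payload 011111.
Byte 3: 0x9B = 10011011 (10xxxxxx ✓), payload 011011.
Byte 4: 0xA4 = 10100100 (10xxxxxx ✓), payload 100100.
Concatenate: 001011111011011100100 = 0x5F6E4 (21 bits → U+5F6E4).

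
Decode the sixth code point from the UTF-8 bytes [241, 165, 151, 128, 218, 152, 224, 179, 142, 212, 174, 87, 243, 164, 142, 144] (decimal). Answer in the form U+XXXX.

Offset 0: leading byte 0xF1 = 11110001 → 4-byte char #1 = F1 A5 97 80.
Offset 4: leading byte 0xDA = 11011010 → 2-byte char #2 = DA 98.
Offset 6: leading byte 0xE0 = 11100000 → 3-byte char #3 = E0 B3 8E.
Offset 9: leading byte 0xD4 = 11010100 → 2-byte char #4 = D4 AE.
Offset 11: leading byte 0x57 = 01010111 → 1-byte char #5 = 57.
Offset 12: leading byte 0xF3 = 11110011 → 4-byte char #6 = F3 A4 8E 90.
Leading byte 0xF3 = 11110011 matches 11110xxx → 4-byte sequence.
Byte 1: 0xF3 = 11110011, payload 011 (3 bits).
Byte 2: 0xA4 = 10100100 (10xxxxxx ✓), payload 100100.
Byte 3: 0x8E = 10001110 (10xxxxxx ✓), payload 001110.
Byte 4: 0x90 = 10010000 (10xxxxxx ✓), payload 010000.
Concatenate: 011100100001110010000 = 0xE4390 (21 bits → U+E4390).

U+E4390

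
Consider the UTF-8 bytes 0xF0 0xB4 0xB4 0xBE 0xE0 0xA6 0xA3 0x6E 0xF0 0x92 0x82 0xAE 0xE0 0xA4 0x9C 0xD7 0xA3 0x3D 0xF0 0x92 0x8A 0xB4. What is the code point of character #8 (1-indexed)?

U+122B4

Offset 0: leading byte 0xF0 = 11110000 → 4-byte char #1 = F0 B4 B4 BE.
Offset 4: leading byte 0xE0 = 11100000 → 3-byte char #2 = E0 A6 A3.
Offset 7: leading byte 0x6E = 01101110 → 1-byte char #3 = 6E.
Offset 8: leading byte 0xF0 = 11110000 → 4-byte char #4 = F0 92 82 AE.
Offset 12: leading byte 0xE0 = 11100000 → 3-byte char #5 = E0 A4 9C.
Offset 15: leading byte 0xD7 = 11010111 → 2-byte char #6 = D7 A3.
Offset 17: leading byte 0x3D = 00111101 → 1-byte char #7 = 3D.
Offset 18: leading byte 0xF0 = 11110000 → 4-byte char #8 = F0 92 8A B4.
Leading byte 0xF0 = 11110000 matches 11110xxx → 4-byte sequence.
Byte 1: 0xF0 = 11110000, payload 000 (3 bits).
Byte 2: 0x92 = 10010010 (10xxxxxx ✓), payload 010010.
Byte 3: 0x8A = 10001010 (10xxxxxx ✓), payload 001010.
Byte 4: 0xB4 = 10110100 (10xxxxxx ✓), payload 110100.
Concatenate: 000010010001010110100 = 0x122B4 (21 bits → U+122B4).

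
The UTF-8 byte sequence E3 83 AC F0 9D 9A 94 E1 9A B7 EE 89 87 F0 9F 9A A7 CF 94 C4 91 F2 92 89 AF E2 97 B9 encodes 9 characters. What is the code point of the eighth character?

Offset 0: leading byte 0xE3 = 11100011 → 3-byte char #1 = E3 83 AC.
Offset 3: leading byte 0xF0 = 11110000 → 4-byte char #2 = F0 9D 9A 94.
Offset 7: leading byte 0xE1 = 11100001 → 3-byte char #3 = E1 9A B7.
Offset 10: leading byte 0xEE = 11101110 → 3-byte char #4 = EE 89 87.
Offset 13: leading byte 0xF0 = 11110000 → 4-byte char #5 = F0 9F 9A A7.
Offset 17: leading byte 0xCF = 11001111 → 2-byte char #6 = CF 94.
Offset 19: leading byte 0xC4 = 11000100 → 2-byte char #7 = C4 91.
Offset 21: leading byte 0xF2 = 11110010 → 4-byte char #8 = F2 92 89 AF.
Leading byte 0xF2 = 11110010 matches 11110xxx → 4-byte sequence.
Byte 1: 0xF2 = 11110010, payload 010 (3 bits).
Byte 2: 0x92 = 10010010 (10xxxxxx ✓), payload 010010.
Byte 3: 0x89 = 10001001 (10xxxxxx ✓), payload 001001.
Byte 4: 0xAF = 10101111 (10xxxxxx ✓), payload 101111.
Concatenate: 010010010001001101111 = 0x9226F (21 bits → U+9226F).

U+9226F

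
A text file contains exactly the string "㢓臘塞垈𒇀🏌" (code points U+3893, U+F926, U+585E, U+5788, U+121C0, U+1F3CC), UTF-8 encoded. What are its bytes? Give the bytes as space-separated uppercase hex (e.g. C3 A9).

U+3893: 3-byte form → E3 A2 93.
U+F926: 3-byte form → EF A4 A6.
U+585E: 3-byte form → E5 A1 9E.
U+5788: 3-byte form → E5 9E 88.
U+121C0: 4-byte form → F0 92 87 80.
U+1F3CC: 4-byte form → F0 9F 8F 8C.
Concatenated (20 bytes): E3 A2 93 EF A4 A6 E5 A1 9E E5 9E 88 F0 92 87 80 F0 9F 8F 8C.

E3 A2 93 EF A4 A6 E5 A1 9E E5 9E 88 F0 92 87 80 F0 9F 8F 8C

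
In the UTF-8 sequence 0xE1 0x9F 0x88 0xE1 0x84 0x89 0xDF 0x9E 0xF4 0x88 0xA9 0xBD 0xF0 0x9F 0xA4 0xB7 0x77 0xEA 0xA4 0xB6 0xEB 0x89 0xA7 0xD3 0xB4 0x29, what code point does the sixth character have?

U+0077

Offset 0: leading byte 0xE1 = 11100001 → 3-byte char #1 = E1 9F 88.
Offset 3: leading byte 0xE1 = 11100001 → 3-byte char #2 = E1 84 89.
Offset 6: leading byte 0xDF = 11011111 → 2-byte char #3 = DF 9E.
Offset 8: leading byte 0xF4 = 11110100 → 4-byte char #4 = F4 88 A9 BD.
Offset 12: leading byte 0xF0 = 11110000 → 4-byte char #5 = F0 9F A4 B7.
Offset 16: leading byte 0x77 = 01110111 → 1-byte char #6 = 77.
Leading byte 0x77 = 01110111 matches 0xxxxxxx → 1-byte sequence.
Byte 1: 0x77 = 01110111, payload 1110111 (7 bits).
Concatenate: 1110111 = 0x77 (7 bits → U+0077).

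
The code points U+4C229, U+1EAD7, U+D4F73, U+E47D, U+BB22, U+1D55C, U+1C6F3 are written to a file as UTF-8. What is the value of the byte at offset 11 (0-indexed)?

0xB3

U+4C229 → 4-byte form F1 8C 88 A9 at offsets 0–3.
U+1EAD7 → 4-byte form F0 9E AB 97 at offsets 4–7.
U+D4F73 → 4-byte form F3 94 BD B3 at offsets 8–11.
Offset 11 falls in char 3's range; it's byte 4 of F3 94 BD B3 = 0xB3.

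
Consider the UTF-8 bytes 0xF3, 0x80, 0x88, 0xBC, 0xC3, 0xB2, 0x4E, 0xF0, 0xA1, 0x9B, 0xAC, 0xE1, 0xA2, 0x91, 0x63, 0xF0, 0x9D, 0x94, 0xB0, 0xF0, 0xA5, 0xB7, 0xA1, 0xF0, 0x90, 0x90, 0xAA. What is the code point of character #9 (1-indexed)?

Offset 0: leading byte 0xF3 = 11110011 → 4-byte char #1 = F3 80 88 BC.
Offset 4: leading byte 0xC3 = 11000011 → 2-byte char #2 = C3 B2.
Offset 6: leading byte 0x4E = 01001110 → 1-byte char #3 = 4E.
Offset 7: leading byte 0xF0 = 11110000 → 4-byte char #4 = F0 A1 9B AC.
Offset 11: leading byte 0xE1 = 11100001 → 3-byte char #5 = E1 A2 91.
Offset 14: leading byte 0x63 = 01100011 → 1-byte char #6 = 63.
Offset 15: leading byte 0xF0 = 11110000 → 4-byte char #7 = F0 9D 94 B0.
Offset 19: leading byte 0xF0 = 11110000 → 4-byte char #8 = F0 A5 B7 A1.
Offset 23: leading byte 0xF0 = 11110000 → 4-byte char #9 = F0 90 90 AA.
Leading byte 0xF0 = 11110000 matches 11110xxx → 4-byte sequence.
Byte 1: 0xF0 = 11110000, payload 000 (3 bits).
Byte 2: 0x90 = 10010000 (10xxxxxx ✓), payload 010000.
Byte 3: 0x90 = 10010000 (10xxxxxx ✓), payload 010000.
Byte 4: 0xAA = 10101010 (10xxxxxx ✓), payload 101010.
Concatenate: 000010000010000101010 = 0x1042A (21 bits → U+1042A).

U+1042A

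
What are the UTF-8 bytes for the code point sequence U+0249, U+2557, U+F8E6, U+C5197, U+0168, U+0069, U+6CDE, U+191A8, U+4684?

U+0249: 2-byte form → C9 89.
U+2557: 3-byte form → E2 95 97.
U+F8E6: 3-byte form → EF A3 A6.
U+C5197: 4-byte form → F3 85 86 97.
U+0168: 2-byte form → C5 A8.
U+0069: 1-byte form → 69.
U+6CDE: 3-byte form → E6 B3 9E.
U+191A8: 4-byte form → F0 99 86 A8.
U+4684: 3-byte form → E4 9A 84.
Concatenated (25 bytes): C9 89 E2 95 97 EF A3 A6 F3 85 86 97 C5 A8 69 E6 B3 9E F0 99 86 A8 E4 9A 84.

C9 89 E2 95 97 EF A3 A6 F3 85 86 97 C5 A8 69 E6 B3 9E F0 99 86 A8 E4 9A 84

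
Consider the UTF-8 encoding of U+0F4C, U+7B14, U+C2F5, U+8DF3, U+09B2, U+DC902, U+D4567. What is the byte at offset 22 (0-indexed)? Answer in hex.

0xA7

U+0F4C → 3-byte form E0 BD 8C at offsets 0–2.
U+7B14 → 3-byte form E7 AC 94 at offsets 3–5.
U+C2F5 → 3-byte form EC 8B B5 at offsets 6–8.
U+8DF3 → 3-byte form E8 B7 B3 at offsets 9–11.
U+09B2 → 3-byte form E0 A6 B2 at offsets 12–14.
U+DC902 → 4-byte form F3 9C A4 82 at offsets 15–18.
U+D4567 → 4-byte form F3 94 95 A7 at offsets 19–22.
Offset 22 falls in char 7's range; it's byte 4 of F3 94 95 A7 = 0xA7.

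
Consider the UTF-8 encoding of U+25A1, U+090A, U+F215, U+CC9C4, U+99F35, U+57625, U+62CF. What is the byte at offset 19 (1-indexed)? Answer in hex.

0x97

1-indexed offset 19 is 0-indexed offset 18.
U+25A1 → 3-byte form E2 96 A1 at offsets 0–2.
U+090A → 3-byte form E0 A4 8A at offsets 3–5.
U+F215 → 3-byte form EF 88 95 at offsets 6–8.
U+CC9C4 → 4-byte form F3 8C A7 84 at offsets 9–12.
U+99F35 → 4-byte form F2 99 BC B5 at offsets 13–16.
U+57625 → 4-byte form F1 97 98 A5 at offsets 17–20.
Offset 18 falls in char 6's range; it's byte 2 of F1 97 98 A5 = 0x97.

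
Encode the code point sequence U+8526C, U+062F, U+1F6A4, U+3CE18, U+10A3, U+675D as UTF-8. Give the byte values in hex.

U+8526C: 4-byte form → F2 85 89 AC.
U+062F: 2-byte form → D8 AF.
U+1F6A4: 4-byte form → F0 9F 9A A4.
U+3CE18: 4-byte form → F0 BC B8 98.
U+10A3: 3-byte form → E1 82 A3.
U+675D: 3-byte form → E6 9D 9D.
Concatenated (20 bytes): F2 85 89 AC D8 AF F0 9F 9A A4 F0 BC B8 98 E1 82 A3 E6 9D 9D.

F2 85 89 AC D8 AF F0 9F 9A A4 F0 BC B8 98 E1 82 A3 E6 9D 9D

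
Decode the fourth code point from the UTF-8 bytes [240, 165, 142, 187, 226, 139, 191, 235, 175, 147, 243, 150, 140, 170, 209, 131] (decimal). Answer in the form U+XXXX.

Offset 0: leading byte 0xF0 = 11110000 → 4-byte char #1 = F0 A5 8E BB.
Offset 4: leading byte 0xE2 = 11100010 → 3-byte char #2 = E2 8B BF.
Offset 7: leading byte 0xEB = 11101011 → 3-byte char #3 = EB AF 93.
Offset 10: leading byte 0xF3 = 11110011 → 4-byte char #4 = F3 96 8C AA.
Leading byte 0xF3 = 11110011 matches 11110xxx → 4-byte sequence.
Byte 1: 0xF3 = 11110011, payload 011 (3 bits).
Byte 2: 0x96 = 10010110 (10xxxxxx ✓), payload 010110.
Byte 3: 0x8C = 10001100 (10xxxxxx ✓), payload 001100.
Byte 4: 0xAA = 10101010 (10xxxxxx ✓), payload 101010.
Concatenate: 011010110001100101010 = 0xD632A (21 bits → U+D632A).

U+D632A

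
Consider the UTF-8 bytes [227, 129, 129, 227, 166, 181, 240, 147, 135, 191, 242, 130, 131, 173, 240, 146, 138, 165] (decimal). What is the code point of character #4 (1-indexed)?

Offset 0: leading byte 0xE3 = 11100011 → 3-byte char #1 = E3 81 81.
Offset 3: leading byte 0xE3 = 11100011 → 3-byte char #2 = E3 A6 B5.
Offset 6: leading byte 0xF0 = 11110000 → 4-byte char #3 = F0 93 87 BF.
Offset 10: leading byte 0xF2 = 11110010 → 4-byte char #4 = F2 82 83 AD.
Leading byte 0xF2 = 11110010 matches 11110xxx → 4-byte sequence.
Byte 1: 0xF2 = 11110010, payload 010 (3 bits).
Byte 2: 0x82 = 10000010 (10xxxxxx ✓), payload 000010.
Byte 3: 0x83 = 10000011 (10xxxxxx ✓), payload 000011.
Byte 4: 0xAD = 10101101 (10xxxxxx ✓), payload 101101.
Concatenate: 010000010000011101101 = 0x820ED (21 bits → U+820ED).

U+820ED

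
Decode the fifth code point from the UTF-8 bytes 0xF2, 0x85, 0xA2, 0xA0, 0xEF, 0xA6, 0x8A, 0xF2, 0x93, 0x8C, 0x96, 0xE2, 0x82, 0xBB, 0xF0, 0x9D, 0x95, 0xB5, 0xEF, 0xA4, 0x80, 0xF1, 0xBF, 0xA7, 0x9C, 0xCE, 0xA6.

U+1D575

Offset 0: leading byte 0xF2 = 11110010 → 4-byte char #1 = F2 85 A2 A0.
Offset 4: leading byte 0xEF = 11101111 → 3-byte char #2 = EF A6 8A.
Offset 7: leading byte 0xF2 = 11110010 → 4-byte char #3 = F2 93 8C 96.
Offset 11: leading byte 0xE2 = 11100010 → 3-byte char #4 = E2 82 BB.
Offset 14: leading byte 0xF0 = 11110000 → 4-byte char #5 = F0 9D 95 B5.
Leading byte 0xF0 = 11110000 matches 11110xxx → 4-byte sequence.
Byte 1: 0xF0 = 11110000, payload 000 (3 bits).
Byte 2: 0x9D = 10011101 (10xxxxxx ✓), payload 011101.
Byte 3: 0x95 = 10010101 (10xxxxxx ✓), payload 010101.
Byte 4: 0xB5 = 10110101 (10xxxxxx ✓), payload 110101.
Concatenate: 000011101010101110101 = 0x1D575 (21 bits → U+1D575).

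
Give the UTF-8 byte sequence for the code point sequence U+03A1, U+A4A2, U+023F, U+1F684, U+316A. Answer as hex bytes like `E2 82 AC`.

U+03A1: 2-byte form → CE A1.
U+A4A2: 3-byte form → EA 92 A2.
U+023F: 2-byte form → C8 BF.
U+1F684: 4-byte form → F0 9F 9A 84.
U+316A: 3-byte form → E3 85 AA.
Concatenated (14 bytes): CE A1 EA 92 A2 C8 BF F0 9F 9A 84 E3 85 AA.

CE A1 EA 92 A2 C8 BF F0 9F 9A 84 E3 85 AA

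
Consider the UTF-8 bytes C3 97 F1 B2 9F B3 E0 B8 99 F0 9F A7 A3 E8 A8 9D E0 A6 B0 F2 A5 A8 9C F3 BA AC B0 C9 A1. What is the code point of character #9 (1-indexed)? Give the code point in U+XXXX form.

U+0261

Offset 0: leading byte 0xC3 = 11000011 → 2-byte char #1 = C3 97.
Offset 2: leading byte 0xF1 = 11110001 → 4-byte char #2 = F1 B2 9F B3.
Offset 6: leading byte 0xE0 = 11100000 → 3-byte char #3 = E0 B8 99.
Offset 9: leading byte 0xF0 = 11110000 → 4-byte char #4 = F0 9F A7 A3.
Offset 13: leading byte 0xE8 = 11101000 → 3-byte char #5 = E8 A8 9D.
Offset 16: leading byte 0xE0 = 11100000 → 3-byte char #6 = E0 A6 B0.
Offset 19: leading byte 0xF2 = 11110010 → 4-byte char #7 = F2 A5 A8 9C.
Offset 23: leading byte 0xF3 = 11110011 → 4-byte char #8 = F3 BA AC B0.
Offset 27: leading byte 0xC9 = 11001001 → 2-byte char #9 = C9 A1.
Leading byte 0xC9 = 11001001 matches 110xxxxx → 2-byte sequence.
Byte 1: 0xC9 = 11001001, payload 01001 (5 bits).
Byte 2: 0xA1 = 10100001 (10xxxxxx ✓), payload 100001.
Concatenate: 01001100001 = 0x261 (11 bits → U+0261).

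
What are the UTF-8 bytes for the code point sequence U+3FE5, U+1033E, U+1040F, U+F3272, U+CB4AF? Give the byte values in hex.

E3 BF A5 F0 90 8C BE F0 90 90 8F F3 B3 89 B2 F3 8B 92 AF

U+3FE5: 3-byte form → E3 BF A5.
U+1033E: 4-byte form → F0 90 8C BE.
U+1040F: 4-byte form → F0 90 90 8F.
U+F3272: 4-byte form → F3 B3 89 B2.
U+CB4AF: 4-byte form → F3 8B 92 AF.
Concatenated (19 bytes): E3 BF A5 F0 90 8C BE F0 90 90 8F F3 B3 89 B2 F3 8B 92 AF.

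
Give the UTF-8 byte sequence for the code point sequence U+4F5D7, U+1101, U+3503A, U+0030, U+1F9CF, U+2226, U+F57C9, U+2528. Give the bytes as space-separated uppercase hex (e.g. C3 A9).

U+4F5D7: 4-byte form → F1 8F 97 97.
U+1101: 3-byte form → E1 84 81.
U+3503A: 4-byte form → F0 B5 80 BA.
U+0030: 1-byte form → 30.
U+1F9CF: 4-byte form → F0 9F A7 8F.
U+2226: 3-byte form → E2 88 A6.
U+F57C9: 4-byte form → F3 B5 9F 89.
U+2528: 3-byte form → E2 94 A8.
Concatenated (26 bytes): F1 8F 97 97 E1 84 81 F0 B5 80 BA 30 F0 9F A7 8F E2 88 A6 F3 B5 9F 89 E2 94 A8.

F1 8F 97 97 E1 84 81 F0 B5 80 BA 30 F0 9F A7 8F E2 88 A6 F3 B5 9F 89 E2 94 A8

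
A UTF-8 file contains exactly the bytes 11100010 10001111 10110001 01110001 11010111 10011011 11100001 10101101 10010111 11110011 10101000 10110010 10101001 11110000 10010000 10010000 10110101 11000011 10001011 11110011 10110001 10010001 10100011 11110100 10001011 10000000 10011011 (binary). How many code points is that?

Byte at offset 0: 0xE2 = 11100010 → 3-byte char (#1). Advance 3.
Byte at offset 3: 0x71 = 01110001 → 1-byte char (#2). Advance 1.
Byte at offset 4: 0xD7 = 11010111 → 2-byte char (#3). Advance 2.
Byte at offset 6: 0xE1 = 11100001 → 3-byte char (#4). Advance 3.
Byte at offset 9: 0xF3 = 11110011 → 4-byte char (#5). Advance 4.
Byte at offset 13: 0xF0 = 11110000 → 4-byte char (#6). Advance 4.
Byte at offset 17: 0xC3 = 11000011 → 2-byte char (#7). Advance 2.
Byte at offset 19: 0xF3 = 11110011 → 4-byte char (#8). Advance 4.
Byte at offset 23: 0xF4 = 11110100 → 4-byte char (#9). Advance 4.
Reached end at offset 27 after 9 code points.

9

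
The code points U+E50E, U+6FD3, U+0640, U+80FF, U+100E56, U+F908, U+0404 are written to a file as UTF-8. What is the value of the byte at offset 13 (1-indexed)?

1-indexed offset 13 is 0-indexed offset 12.
U+E50E → 3-byte form EE 94 8E at offsets 0–2.
U+6FD3 → 3-byte form E6 BF 93 at offsets 3–5.
U+0640 → 2-byte form D9 80 at offsets 6–7.
U+80FF → 3-byte form E8 83 BF at offsets 8–10.
U+100E56 → 4-byte form F4 80 B9 96 at offsets 11–14.
Offset 12 falls in char 5's range; it's byte 2 of F4 80 B9 96 = 0x80.

0x80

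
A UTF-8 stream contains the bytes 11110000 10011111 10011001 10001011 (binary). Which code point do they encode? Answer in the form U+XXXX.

Leading byte 0xF0 = 11110000 matches 11110xxx → 4-byte sequence.
Byte 1: 0xF0 = 11110000, payload 000 (3 bits).
Byte 2: 0x9F = 10011111 (10xxxxxx ✓), payload 011111.
Byte 3: 0x99 = 10011001 (10xxxxxx ✓), payload 011001.
Byte 4: 0x8B = 10001011 (10xxxxxx ✓), payload 001011.
Concatenate: 000011111011001001011 = 0x1F64B (21 bits → U+1F64B).

U+1F64B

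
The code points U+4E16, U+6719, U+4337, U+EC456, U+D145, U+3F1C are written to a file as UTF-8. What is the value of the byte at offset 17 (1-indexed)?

0xE3

1-indexed offset 17 is 0-indexed offset 16.
U+4E16 → 3-byte form E4 B8 96 at offsets 0–2.
U+6719 → 3-byte form E6 9C 99 at offsets 3–5.
U+4337 → 3-byte form E4 8C B7 at offsets 6–8.
U+EC456 → 4-byte form F3 AC 91 96 at offsets 9–12.
U+D145 → 3-byte form ED 85 85 at offsets 13–15.
U+3F1C → 3-byte form E3 BC 9C at offsets 16–18.
Offset 16 falls in char 6's range; it's byte 1 of E3 BC 9C = 0xE3.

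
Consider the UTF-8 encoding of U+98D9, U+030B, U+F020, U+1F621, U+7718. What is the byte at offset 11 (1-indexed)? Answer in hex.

1-indexed offset 11 is 0-indexed offset 10.
U+98D9 → 3-byte form E9 A3 99 at offsets 0–2.
U+030B → 2-byte form CC 8B at offsets 3–4.
U+F020 → 3-byte form EF 80 A0 at offsets 5–7.
U+1F621 → 4-byte form F0 9F 98 A1 at offsets 8–11.
Offset 10 falls in char 4's range; it's byte 3 of F0 9F 98 A1 = 0x98.

0x98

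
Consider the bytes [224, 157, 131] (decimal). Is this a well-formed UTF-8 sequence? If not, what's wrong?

invalid (overlong encoding)

Leading byte 0xE0 = 11100000 → 3-byte form.
Continuation bytes all match 10xxxxxx. Payload decodes to 0x743.
But 0x743 < 0x800, the minimum for a 3-byte sequence — this is an overlong encoding.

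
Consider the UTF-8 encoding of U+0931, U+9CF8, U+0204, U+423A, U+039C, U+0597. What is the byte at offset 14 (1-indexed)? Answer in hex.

1-indexed offset 14 is 0-indexed offset 13.
U+0931 → 3-byte form E0 A4 B1 at offsets 0–2.
U+9CF8 → 3-byte form E9 B3 B8 at offsets 3–5.
U+0204 → 2-byte form C8 84 at offsets 6–7.
U+423A → 3-byte form E4 88 BA at offsets 8–10.
U+039C → 2-byte form CE 9C at offsets 11–12.
U+0597 → 2-byte form D6 97 at offsets 13–14.
Offset 13 falls in char 6's range; it's byte 1 of D6 97 = 0xD6.

0xD6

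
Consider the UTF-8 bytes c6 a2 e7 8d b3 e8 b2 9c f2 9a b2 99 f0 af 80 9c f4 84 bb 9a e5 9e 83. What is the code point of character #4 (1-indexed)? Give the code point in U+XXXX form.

Offset 0: leading byte 0xC6 = 11000110 → 2-byte char #1 = C6 A2.
Offset 2: leading byte 0xE7 = 11100111 → 3-byte char #2 = E7 8D B3.
Offset 5: leading byte 0xE8 = 11101000 → 3-byte char #3 = E8 B2 9C.
Offset 8: leading byte 0xF2 = 11110010 → 4-byte char #4 = F2 9A B2 99.
Leading byte 0xF2 = 11110010 matches 11110xxx → 4-byte sequence.
Byte 1: 0xF2 = 11110010, payload 010 (3 bits).
Byte 2: 0x9A = 10011010 (10xxxxxx ✓), payload 011010.
Byte 3: 0xB2 = 10110010 (10xxxxxx ✓), payload 110010.
Byte 4: 0x99 = 10011001 (10xxxxxx ✓), payload 011001.
Concatenate: 010011010110010011001 = 0x9AC99 (21 bits → U+9AC99).

U+9AC99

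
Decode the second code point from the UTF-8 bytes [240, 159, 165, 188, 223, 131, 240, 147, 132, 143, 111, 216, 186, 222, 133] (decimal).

U+07C3

Offset 0: leading byte 0xF0 = 11110000 → 4-byte char #1 = F0 9F A5 BC.
Offset 4: leading byte 0xDF = 11011111 → 2-byte char #2 = DF 83.
Leading byte 0xDF = 11011111 matches 110xxxxx → 2-byte sequence.
Byte 1: 0xDF = 11011111, payload 11111 (5 bits).
Byte 2: 0x83 = 10000011 (10xxxxxx ✓), payload 000011.
Concatenate: 11111000011 = 0x7C3 (11 bits → U+07C3).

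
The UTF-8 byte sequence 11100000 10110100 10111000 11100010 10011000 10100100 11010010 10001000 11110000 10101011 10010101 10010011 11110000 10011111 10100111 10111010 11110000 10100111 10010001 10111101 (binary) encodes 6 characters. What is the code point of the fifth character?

U+1F9FA

Offset 0: leading byte 0xE0 = 11100000 → 3-byte char #1 = E0 B4 B8.
Offset 3: leading byte 0xE2 = 11100010 → 3-byte char #2 = E2 98 A4.
Offset 6: leading byte 0xD2 = 11010010 → 2-byte char #3 = D2 88.
Offset 8: leading byte 0xF0 = 11110000 → 4-byte char #4 = F0 AB 95 93.
Offset 12: leading byte 0xF0 = 11110000 → 4-byte char #5 = F0 9F A7 BA.
Leading byte 0xF0 = 11110000 matches 11110xxx → 4-byte sequence.
Byte 1: 0xF0 = 11110000, payload 000 (3 bits).
Byte 2: 0x9F = 10011111 (10xxxxxx ✓), payload 011111.
Byte 3: 0xA7 = 10100111 (10xxxxxx ✓), payload 100111.
Byte 4: 0xBA = 10111010 (10xxxxxx ✓), payload 111010.
Concatenate: 000011111100111111010 = 0x1F9FA (21 bits → U+1F9FA).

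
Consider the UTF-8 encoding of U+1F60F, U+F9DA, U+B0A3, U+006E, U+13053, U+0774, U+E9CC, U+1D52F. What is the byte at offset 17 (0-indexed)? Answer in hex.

U+1F60F → 4-byte form F0 9F 98 8F at offsets 0–3.
U+F9DA → 3-byte form EF A7 9A at offsets 4–6.
U+B0A3 → 3-byte form EB 82 A3 at offsets 7–9.
U+006E → 1-byte form 6E at offsets 10–10.
U+13053 → 4-byte form F0 93 81 93 at offsets 11–14.
U+0774 → 2-byte form DD B4 at offsets 15–16.
U+E9CC → 3-byte form EE A7 8C at offsets 17–19.
Offset 17 falls in char 7's range; it's byte 1 of EE A7 8C = 0xEE.

0xEE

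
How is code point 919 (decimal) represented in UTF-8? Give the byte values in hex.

U+0397 = 0x397 = 919 decimal. In range U+0080–U+07FF → 2-byte form: 110xxxxx 10xxxxxx.
Binary (11 bits): 01110010111.
Split 5+6: 01110 | 010111.
Byte 1: 11001110 = 0xCE.
Byte 2: 10010111 = 0x97.

CE 97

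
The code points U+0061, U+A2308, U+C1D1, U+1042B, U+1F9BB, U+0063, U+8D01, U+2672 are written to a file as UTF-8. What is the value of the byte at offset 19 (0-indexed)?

U+0061 → 1-byte form 61 at offsets 0–0.
U+A2308 → 4-byte form F2 A2 8C 88 at offsets 1–4.
U+C1D1 → 3-byte form EC 87 91 at offsets 5–7.
U+1042B → 4-byte form F0 90 90 AB at offsets 8–11.
U+1F9BB → 4-byte form F0 9F A6 BB at offsets 12–15.
U+0063 → 1-byte form 63 at offsets 16–16.
U+8D01 → 3-byte form E8 B4 81 at offsets 17–19.
Offset 19 falls in char 7's range; it's byte 3 of E8 B4 81 = 0x81.

0x81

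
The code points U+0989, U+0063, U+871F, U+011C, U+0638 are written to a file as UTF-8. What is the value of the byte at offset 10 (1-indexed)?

1-indexed offset 10 is 0-indexed offset 9.
U+0989 → 3-byte form E0 A6 89 at offsets 0–2.
U+0063 → 1-byte form 63 at offsets 3–3.
U+871F → 3-byte form E8 9C 9F at offsets 4–6.
U+011C → 2-byte form C4 9C at offsets 7–8.
U+0638 → 2-byte form D8 B8 at offsets 9–10.
Offset 9 falls in char 5's range; it's byte 1 of D8 B8 = 0xD8.

0xD8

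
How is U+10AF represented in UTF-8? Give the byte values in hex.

U+10AF = 0x10AF = 4271 decimal. In range U+0800–U+FFFF → 3-byte form: 1110xxxx 10xxxxxx 10xxxxxx.
Binary (16 bits): 0001000010101111.
Split 4+6+6: 0001 | 000010 | 101111.
Byte 1: 11100001 = 0xE1.
Byte 2: 10000010 = 0x82.
Byte 3: 10101111 = 0xAF.

E1 82 AF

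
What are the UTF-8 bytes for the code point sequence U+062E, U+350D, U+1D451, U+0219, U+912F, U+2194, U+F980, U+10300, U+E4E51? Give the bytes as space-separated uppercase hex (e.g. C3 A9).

D8 AE E3 94 8D F0 9D 91 91 C8 99 E9 84 AF E2 86 94 EF A6 80 F0 90 8C 80 F3 A4 B9 91

U+062E: 2-byte form → D8 AE.
U+350D: 3-byte form → E3 94 8D.
U+1D451: 4-byte form → F0 9D 91 91.
U+0219: 2-byte form → C8 99.
U+912F: 3-byte form → E9 84 AF.
U+2194: 3-byte form → E2 86 94.
U+F980: 3-byte form → EF A6 80.
U+10300: 4-byte form → F0 90 8C 80.
U+E4E51: 4-byte form → F3 A4 B9 91.
Concatenated (28 bytes): D8 AE E3 94 8D F0 9D 91 91 C8 99 E9 84 AF E2 86 94 EF A6 80 F0 90 8C 80 F3 A4 B9 91.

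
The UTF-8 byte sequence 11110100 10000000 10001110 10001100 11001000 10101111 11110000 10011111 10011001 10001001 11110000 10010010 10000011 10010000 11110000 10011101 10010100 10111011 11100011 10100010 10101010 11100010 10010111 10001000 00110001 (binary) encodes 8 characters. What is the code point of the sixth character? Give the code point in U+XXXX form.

U+38AA

Offset 0: leading byte 0xF4 = 11110100 → 4-byte char #1 = F4 80 8E 8C.
Offset 4: leading byte 0xC8 = 11001000 → 2-byte char #2 = C8 AF.
Offset 6: leading byte 0xF0 = 11110000 → 4-byte char #3 = F0 9F 99 89.
Offset 10: leading byte 0xF0 = 11110000 → 4-byte char #4 = F0 92 83 90.
Offset 14: leading byte 0xF0 = 11110000 → 4-byte char #5 = F0 9D 94 BB.
Offset 18: leading byte 0xE3 = 11100011 → 3-byte char #6 = E3 A2 AA.
Leading byte 0xE3 = 11100011 matches 1110xxxx → 3-byte sequence.
Byte 1: 0xE3 = 11100011, payload 0011 (4 bits).
Byte 2: 0xA2 = 10100010 (10xxxxxx ✓), payload 100010.
Byte 3: 0xAA = 10101010 (10xxxxxx ✓), payload 101010.
Concatenate: 0011100010101010 = 0x38AA (16 bits → U+38AA).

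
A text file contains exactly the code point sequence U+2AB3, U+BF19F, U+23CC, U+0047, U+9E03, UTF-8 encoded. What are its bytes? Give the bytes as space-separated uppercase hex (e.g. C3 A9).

U+2AB3: 3-byte form → E2 AA B3.
U+BF19F: 4-byte form → F2 BF 86 9F.
U+23CC: 3-byte form → E2 8F 8C.
U+0047: 1-byte form → 47.
U+9E03: 3-byte form → E9 B8 83.
Concatenated (14 bytes): E2 AA B3 F2 BF 86 9F E2 8F 8C 47 E9 B8 83.

E2 AA B3 F2 BF 86 9F E2 8F 8C 47 E9 B8 83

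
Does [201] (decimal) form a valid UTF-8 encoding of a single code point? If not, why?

invalid (sequence truncated)

Leading byte 0xC9 = 11001001 → 2-byte form, but only 1 byte is present.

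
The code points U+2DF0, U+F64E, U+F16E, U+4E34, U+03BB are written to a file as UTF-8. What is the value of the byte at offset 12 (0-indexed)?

U+2DF0 → 3-byte form E2 B7 B0 at offsets 0–2.
U+F64E → 3-byte form EF 99 8E at offsets 3–5.
U+F16E → 3-byte form EF 85 AE at offsets 6–8.
U+4E34 → 3-byte form E4 B8 B4 at offsets 9–11.
U+03BB → 2-byte form CE BB at offsets 12–13.
Offset 12 falls in char 5's range; it's byte 1 of CE BB = 0xCE.

0xCE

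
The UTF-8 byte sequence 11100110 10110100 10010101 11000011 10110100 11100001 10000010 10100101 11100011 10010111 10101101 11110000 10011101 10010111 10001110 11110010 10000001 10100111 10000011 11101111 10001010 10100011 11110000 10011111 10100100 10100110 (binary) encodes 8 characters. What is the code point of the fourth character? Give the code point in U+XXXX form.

Offset 0: leading byte 0xE6 = 11100110 → 3-byte char #1 = E6 B4 95.
Offset 3: leading byte 0xC3 = 11000011 → 2-byte char #2 = C3 B4.
Offset 5: leading byte 0xE1 = 11100001 → 3-byte char #3 = E1 82 A5.
Offset 8: leading byte 0xE3 = 11100011 → 3-byte char #4 = E3 97 AD.
Leading byte 0xE3 = 11100011 matches 1110xxxx → 3-byte sequence.
Byte 1: 0xE3 = 11100011, payload 0011 (4 bits).
Byte 2: 0x97 = 10010111 (10xxxxxx ✓), payload 010111.
Byte 3: 0xAD = 10101101 (10xxxxxx ✓), payload 101101.
Concatenate: 0011010111101101 = 0x35ED (16 bits → U+35ED).

U+35ED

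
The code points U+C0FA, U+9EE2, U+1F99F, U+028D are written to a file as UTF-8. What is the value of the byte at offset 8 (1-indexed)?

1-indexed offset 8 is 0-indexed offset 7.
U+C0FA → 3-byte form EC 83 BA at offsets 0–2.
U+9EE2 → 3-byte form E9 BB A2 at offsets 3–5.
U+1F99F → 4-byte form F0 9F A6 9F at offsets 6–9.
Offset 7 falls in char 3's range; it's byte 2 of F0 9F A6 9F = 0x9F.

0x9F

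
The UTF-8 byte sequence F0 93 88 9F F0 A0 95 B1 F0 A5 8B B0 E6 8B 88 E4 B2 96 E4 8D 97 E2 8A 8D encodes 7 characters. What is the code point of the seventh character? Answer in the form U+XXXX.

Offset 0: leading byte 0xF0 = 11110000 → 4-byte char #1 = F0 93 88 9F.
Offset 4: leading byte 0xF0 = 11110000 → 4-byte char #2 = F0 A0 95 B1.
Offset 8: leading byte 0xF0 = 11110000 → 4-byte char #3 = F0 A5 8B B0.
Offset 12: leading byte 0xE6 = 11100110 → 3-byte char #4 = E6 8B 88.
Offset 15: leading byte 0xE4 = 11100100 → 3-byte char #5 = E4 B2 96.
Offset 18: leading byte 0xE4 = 11100100 → 3-byte char #6 = E4 8D 97.
Offset 21: leading byte 0xE2 = 11100010 → 3-byte char #7 = E2 8A 8D.
Leading byte 0xE2 = 11100010 matches 1110xxxx → 3-byte sequence.
Byte 1: 0xE2 = 11100010, payload 0010 (4 bits).
Byte 2: 0x8A = 10001010 (10xxxxxx ✓), payload 001010.
Byte 3: 0x8D = 10001101 (10xxxxxx ✓), payload 001101.
Concatenate: 0010001010001101 = 0x228D (16 bits → U+228D).

U+228D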